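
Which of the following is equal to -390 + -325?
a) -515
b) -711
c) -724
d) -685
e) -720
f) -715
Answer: f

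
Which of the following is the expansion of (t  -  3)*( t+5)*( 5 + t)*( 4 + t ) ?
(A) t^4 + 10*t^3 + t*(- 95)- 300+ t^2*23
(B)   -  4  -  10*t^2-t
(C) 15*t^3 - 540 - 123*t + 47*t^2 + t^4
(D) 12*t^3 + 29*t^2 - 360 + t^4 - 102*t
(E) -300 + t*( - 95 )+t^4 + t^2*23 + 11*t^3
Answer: E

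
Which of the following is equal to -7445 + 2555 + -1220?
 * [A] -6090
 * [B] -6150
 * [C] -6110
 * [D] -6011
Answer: C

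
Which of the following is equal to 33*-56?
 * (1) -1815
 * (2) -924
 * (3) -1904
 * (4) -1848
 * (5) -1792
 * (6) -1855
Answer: 4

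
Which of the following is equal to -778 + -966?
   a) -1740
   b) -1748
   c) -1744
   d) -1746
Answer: c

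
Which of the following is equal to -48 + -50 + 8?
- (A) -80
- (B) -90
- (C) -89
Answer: B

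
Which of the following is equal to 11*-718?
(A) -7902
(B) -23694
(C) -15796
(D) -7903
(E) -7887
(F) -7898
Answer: F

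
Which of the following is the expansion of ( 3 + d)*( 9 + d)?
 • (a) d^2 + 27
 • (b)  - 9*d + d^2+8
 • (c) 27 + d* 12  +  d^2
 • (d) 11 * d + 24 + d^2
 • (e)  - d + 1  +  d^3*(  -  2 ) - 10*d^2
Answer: c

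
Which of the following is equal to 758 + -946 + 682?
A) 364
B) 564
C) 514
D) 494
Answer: D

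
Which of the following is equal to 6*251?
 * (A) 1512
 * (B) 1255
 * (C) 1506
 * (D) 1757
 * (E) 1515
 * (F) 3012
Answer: C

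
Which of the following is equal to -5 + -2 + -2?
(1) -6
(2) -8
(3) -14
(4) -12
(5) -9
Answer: 5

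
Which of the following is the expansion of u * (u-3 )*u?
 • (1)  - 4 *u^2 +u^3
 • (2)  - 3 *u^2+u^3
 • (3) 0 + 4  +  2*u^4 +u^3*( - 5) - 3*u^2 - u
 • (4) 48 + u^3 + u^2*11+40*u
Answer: 2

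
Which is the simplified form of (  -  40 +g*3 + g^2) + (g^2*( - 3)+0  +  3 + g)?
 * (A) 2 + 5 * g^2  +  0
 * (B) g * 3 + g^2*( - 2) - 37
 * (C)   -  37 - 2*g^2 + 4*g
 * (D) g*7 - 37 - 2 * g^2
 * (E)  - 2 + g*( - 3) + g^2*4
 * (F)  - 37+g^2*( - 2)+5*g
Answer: C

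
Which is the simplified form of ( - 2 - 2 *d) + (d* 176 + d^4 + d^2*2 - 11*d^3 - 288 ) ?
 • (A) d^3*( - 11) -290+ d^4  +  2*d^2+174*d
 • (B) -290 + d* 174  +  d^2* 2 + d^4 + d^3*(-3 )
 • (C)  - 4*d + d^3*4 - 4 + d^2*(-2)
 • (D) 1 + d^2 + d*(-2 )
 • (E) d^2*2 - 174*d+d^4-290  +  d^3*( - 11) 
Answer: A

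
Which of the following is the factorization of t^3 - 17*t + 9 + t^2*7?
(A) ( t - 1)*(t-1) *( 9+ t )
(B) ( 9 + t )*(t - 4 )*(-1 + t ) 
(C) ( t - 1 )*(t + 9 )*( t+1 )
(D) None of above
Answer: A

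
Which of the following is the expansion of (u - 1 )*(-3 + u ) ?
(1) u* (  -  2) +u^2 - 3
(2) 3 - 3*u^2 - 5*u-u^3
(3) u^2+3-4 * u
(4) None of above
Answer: 3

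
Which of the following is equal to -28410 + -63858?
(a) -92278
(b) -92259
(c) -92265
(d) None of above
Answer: d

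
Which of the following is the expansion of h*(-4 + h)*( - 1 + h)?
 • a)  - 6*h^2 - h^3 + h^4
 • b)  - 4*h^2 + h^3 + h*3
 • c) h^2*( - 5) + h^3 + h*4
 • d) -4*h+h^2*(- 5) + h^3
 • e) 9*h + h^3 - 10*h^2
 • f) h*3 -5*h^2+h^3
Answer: c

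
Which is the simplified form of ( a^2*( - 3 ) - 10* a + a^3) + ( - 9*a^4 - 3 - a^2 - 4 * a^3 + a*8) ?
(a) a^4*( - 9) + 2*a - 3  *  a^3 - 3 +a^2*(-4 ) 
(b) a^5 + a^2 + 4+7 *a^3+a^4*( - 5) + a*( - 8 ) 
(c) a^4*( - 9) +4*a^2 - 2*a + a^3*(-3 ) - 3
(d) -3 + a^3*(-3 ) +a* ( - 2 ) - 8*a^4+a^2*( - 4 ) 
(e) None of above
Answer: e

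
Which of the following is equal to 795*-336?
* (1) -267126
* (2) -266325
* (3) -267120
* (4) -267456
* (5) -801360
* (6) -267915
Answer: 3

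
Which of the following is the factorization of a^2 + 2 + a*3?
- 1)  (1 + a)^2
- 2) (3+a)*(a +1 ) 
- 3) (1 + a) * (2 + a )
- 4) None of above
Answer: 3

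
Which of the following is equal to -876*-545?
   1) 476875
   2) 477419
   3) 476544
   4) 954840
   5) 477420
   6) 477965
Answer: 5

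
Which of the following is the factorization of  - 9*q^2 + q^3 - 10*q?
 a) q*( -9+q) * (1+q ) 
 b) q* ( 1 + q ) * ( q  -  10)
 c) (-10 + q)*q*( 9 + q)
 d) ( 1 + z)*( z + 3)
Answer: b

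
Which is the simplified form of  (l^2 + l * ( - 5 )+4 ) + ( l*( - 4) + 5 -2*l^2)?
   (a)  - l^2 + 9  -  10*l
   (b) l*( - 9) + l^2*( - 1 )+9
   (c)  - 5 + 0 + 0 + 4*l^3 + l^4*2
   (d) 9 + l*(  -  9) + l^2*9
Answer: b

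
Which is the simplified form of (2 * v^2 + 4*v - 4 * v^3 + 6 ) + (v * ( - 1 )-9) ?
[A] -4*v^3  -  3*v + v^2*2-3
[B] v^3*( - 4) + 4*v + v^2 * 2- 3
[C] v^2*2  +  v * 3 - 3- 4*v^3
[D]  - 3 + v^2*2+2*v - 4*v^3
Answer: C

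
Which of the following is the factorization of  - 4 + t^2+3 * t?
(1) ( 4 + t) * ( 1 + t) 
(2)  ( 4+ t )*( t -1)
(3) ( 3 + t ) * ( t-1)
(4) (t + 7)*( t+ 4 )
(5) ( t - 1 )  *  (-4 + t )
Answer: 2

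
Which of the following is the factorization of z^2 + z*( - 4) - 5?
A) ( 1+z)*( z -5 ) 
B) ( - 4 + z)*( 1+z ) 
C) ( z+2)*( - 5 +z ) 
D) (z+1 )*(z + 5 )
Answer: A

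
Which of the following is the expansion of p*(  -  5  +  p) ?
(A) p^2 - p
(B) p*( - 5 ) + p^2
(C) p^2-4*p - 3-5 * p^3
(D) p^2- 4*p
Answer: B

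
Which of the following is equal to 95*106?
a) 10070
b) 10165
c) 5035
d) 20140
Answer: a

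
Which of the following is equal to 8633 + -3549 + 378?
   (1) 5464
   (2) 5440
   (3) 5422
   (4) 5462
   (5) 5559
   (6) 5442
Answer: 4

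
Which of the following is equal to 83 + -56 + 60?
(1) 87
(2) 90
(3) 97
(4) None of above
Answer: 1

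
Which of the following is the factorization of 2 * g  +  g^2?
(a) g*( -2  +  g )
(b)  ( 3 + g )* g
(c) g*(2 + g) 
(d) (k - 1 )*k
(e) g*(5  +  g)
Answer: c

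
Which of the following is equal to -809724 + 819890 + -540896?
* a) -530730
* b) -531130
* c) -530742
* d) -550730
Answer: a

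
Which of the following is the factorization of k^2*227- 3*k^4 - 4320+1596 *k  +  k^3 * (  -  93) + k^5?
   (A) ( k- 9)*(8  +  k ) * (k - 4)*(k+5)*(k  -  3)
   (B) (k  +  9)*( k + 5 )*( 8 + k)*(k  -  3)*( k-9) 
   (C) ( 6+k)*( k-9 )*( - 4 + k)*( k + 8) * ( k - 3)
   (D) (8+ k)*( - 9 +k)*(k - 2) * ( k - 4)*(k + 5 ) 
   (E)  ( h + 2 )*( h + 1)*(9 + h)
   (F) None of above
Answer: A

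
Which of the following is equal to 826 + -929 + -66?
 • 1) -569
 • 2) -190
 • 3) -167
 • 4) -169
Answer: 4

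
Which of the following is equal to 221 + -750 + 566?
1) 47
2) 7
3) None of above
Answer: 3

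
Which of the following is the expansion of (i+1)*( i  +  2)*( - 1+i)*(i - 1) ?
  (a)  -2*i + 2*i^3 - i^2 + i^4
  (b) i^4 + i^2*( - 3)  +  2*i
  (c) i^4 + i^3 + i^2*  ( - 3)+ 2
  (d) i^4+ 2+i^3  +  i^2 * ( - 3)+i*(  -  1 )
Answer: d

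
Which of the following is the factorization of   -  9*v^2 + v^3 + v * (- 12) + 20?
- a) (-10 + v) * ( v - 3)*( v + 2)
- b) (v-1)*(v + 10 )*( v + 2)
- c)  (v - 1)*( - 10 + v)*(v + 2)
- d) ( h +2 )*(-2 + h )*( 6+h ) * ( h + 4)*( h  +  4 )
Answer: c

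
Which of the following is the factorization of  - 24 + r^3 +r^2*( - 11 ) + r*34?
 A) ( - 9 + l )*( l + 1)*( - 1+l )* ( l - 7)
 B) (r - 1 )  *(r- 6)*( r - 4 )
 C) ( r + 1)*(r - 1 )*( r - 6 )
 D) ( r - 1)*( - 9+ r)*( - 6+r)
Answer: B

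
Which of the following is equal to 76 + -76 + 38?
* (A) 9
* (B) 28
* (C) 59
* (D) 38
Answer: D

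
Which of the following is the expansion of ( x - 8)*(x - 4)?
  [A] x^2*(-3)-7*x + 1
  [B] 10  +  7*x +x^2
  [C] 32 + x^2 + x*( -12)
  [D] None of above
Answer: C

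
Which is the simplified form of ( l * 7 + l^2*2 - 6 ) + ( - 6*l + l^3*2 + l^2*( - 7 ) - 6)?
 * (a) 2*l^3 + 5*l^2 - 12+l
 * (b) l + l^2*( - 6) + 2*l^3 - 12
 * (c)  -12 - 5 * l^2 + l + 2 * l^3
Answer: c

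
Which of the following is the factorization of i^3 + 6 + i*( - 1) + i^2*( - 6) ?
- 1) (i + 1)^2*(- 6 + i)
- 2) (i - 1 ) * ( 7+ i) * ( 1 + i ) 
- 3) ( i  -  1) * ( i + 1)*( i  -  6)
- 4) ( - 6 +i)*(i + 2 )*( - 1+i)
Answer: 3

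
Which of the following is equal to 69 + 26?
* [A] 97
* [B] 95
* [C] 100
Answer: B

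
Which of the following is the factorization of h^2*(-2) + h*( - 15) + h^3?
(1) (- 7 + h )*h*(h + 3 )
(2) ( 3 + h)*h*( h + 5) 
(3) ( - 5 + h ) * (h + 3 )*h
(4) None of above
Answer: 3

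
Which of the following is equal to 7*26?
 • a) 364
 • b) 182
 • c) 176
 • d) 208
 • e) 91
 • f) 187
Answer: b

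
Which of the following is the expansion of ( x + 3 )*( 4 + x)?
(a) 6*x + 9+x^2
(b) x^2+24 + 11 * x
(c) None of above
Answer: c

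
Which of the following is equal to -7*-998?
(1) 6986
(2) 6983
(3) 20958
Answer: 1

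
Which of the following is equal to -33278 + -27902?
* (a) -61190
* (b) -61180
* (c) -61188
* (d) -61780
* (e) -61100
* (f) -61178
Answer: b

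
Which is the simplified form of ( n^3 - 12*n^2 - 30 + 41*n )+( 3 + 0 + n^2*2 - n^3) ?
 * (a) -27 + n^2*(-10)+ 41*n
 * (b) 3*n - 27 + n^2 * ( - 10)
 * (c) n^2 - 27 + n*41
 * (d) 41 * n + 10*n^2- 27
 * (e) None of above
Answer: a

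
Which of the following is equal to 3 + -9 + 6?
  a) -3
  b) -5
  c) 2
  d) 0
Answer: d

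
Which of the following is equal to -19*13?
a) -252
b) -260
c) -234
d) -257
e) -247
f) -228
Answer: e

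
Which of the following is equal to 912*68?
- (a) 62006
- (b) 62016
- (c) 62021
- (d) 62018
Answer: b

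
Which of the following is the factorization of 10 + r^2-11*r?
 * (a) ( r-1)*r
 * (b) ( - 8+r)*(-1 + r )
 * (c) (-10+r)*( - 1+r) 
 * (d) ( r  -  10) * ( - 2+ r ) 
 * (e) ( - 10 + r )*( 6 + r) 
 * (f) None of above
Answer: c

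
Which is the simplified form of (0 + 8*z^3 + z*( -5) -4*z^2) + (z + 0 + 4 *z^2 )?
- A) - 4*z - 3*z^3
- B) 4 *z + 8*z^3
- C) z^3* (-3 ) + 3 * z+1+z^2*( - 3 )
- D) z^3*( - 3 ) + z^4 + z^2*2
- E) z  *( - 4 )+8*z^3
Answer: E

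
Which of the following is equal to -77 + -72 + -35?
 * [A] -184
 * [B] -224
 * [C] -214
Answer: A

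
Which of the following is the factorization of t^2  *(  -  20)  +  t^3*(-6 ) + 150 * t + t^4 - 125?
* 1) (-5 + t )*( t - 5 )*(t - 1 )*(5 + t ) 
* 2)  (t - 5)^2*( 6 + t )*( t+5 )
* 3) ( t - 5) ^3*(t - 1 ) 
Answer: 1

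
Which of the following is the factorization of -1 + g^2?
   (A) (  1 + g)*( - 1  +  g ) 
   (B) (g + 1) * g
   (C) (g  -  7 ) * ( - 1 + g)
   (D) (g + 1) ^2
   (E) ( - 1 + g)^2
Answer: A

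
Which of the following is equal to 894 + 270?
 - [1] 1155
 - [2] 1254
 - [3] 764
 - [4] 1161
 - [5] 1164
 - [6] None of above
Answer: 5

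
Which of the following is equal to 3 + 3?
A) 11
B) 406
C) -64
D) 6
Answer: D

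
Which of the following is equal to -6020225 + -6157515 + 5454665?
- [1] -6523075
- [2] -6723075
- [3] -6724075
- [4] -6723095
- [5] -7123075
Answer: 2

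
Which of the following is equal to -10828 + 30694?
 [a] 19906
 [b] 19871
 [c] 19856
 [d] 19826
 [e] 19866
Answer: e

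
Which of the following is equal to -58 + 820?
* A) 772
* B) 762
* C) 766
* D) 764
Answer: B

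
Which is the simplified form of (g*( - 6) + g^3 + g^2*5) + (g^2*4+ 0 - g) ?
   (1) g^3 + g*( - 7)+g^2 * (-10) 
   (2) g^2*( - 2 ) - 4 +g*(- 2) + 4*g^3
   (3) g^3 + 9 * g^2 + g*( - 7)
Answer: 3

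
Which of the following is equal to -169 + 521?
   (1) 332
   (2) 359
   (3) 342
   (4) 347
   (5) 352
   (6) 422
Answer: 5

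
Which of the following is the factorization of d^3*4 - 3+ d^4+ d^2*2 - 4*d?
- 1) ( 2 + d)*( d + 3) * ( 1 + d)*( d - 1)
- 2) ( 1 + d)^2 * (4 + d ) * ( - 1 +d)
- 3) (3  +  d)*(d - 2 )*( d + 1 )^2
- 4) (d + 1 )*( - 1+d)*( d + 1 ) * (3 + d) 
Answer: 4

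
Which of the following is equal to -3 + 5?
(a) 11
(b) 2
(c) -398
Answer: b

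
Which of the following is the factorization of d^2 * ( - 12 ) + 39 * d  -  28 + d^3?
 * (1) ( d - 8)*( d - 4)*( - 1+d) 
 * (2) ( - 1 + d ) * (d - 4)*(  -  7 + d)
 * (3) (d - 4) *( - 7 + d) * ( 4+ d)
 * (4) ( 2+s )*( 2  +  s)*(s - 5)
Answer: 2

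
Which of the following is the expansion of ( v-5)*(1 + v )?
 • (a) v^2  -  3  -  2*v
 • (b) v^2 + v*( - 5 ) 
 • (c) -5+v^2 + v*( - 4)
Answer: c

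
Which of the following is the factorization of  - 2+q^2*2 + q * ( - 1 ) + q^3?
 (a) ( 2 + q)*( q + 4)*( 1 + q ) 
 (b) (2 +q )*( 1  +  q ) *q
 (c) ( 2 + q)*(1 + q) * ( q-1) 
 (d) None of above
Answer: c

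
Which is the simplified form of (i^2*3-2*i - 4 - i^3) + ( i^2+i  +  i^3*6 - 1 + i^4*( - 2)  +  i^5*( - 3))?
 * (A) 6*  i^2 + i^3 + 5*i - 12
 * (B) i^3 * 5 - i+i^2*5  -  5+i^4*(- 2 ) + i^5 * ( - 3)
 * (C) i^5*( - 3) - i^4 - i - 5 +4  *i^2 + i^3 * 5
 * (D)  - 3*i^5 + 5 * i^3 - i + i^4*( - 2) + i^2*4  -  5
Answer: D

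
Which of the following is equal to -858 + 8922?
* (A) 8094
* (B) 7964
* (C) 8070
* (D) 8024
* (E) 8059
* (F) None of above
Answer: F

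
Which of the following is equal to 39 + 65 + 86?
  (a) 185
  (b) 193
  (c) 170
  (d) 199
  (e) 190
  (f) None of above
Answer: e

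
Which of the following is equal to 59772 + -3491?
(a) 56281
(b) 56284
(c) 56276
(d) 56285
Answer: a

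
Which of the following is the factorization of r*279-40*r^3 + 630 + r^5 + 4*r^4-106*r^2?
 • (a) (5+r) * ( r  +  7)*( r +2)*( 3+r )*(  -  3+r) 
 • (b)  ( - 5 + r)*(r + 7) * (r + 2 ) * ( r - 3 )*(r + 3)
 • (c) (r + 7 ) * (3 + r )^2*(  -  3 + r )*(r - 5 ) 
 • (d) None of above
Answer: b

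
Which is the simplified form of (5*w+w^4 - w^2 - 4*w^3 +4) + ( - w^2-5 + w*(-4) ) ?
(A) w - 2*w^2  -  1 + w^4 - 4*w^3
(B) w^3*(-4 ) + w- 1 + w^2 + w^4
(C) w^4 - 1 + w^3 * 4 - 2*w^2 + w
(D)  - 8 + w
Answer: A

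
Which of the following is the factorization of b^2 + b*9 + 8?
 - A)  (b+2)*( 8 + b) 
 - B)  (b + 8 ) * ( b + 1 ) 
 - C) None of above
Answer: B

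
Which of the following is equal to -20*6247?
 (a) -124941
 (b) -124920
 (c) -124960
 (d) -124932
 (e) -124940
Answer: e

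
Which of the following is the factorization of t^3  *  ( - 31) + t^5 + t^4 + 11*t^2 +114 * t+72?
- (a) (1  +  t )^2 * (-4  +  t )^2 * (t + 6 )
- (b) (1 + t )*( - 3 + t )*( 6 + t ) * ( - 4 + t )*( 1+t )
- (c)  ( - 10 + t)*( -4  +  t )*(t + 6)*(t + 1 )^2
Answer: b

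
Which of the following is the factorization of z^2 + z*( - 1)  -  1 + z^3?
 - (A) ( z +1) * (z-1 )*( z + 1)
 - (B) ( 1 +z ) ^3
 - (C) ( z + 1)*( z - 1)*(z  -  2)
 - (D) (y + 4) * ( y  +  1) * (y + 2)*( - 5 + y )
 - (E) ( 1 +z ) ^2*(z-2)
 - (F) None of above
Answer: A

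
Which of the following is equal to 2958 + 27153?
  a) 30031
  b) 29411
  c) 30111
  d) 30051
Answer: c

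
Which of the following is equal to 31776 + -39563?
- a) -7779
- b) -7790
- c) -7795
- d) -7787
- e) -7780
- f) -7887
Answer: d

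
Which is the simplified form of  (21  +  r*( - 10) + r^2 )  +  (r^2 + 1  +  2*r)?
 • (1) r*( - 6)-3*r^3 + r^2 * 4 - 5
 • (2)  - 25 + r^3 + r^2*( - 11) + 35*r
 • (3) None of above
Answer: 3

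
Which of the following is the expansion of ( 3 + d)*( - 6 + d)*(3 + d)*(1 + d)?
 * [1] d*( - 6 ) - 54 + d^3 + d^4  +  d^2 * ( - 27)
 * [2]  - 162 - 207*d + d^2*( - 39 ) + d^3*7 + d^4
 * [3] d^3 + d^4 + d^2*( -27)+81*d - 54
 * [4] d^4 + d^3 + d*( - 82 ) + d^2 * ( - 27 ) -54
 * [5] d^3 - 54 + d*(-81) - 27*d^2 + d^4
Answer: 5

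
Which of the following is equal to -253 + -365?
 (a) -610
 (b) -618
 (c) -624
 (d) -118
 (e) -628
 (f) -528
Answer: b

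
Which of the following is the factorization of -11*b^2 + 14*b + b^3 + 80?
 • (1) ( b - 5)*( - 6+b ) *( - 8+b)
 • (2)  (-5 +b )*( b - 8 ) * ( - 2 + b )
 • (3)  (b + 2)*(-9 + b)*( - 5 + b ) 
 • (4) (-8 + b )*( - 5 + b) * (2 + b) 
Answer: 4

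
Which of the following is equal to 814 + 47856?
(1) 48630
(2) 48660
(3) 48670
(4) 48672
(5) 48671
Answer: 3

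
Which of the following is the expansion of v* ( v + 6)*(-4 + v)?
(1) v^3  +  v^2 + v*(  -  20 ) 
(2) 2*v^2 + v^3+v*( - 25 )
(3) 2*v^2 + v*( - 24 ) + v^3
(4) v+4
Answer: 3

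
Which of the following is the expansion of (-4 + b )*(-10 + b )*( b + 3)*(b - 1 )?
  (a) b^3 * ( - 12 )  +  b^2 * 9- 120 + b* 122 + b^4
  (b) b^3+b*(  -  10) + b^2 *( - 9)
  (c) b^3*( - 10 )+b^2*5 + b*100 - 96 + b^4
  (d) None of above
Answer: a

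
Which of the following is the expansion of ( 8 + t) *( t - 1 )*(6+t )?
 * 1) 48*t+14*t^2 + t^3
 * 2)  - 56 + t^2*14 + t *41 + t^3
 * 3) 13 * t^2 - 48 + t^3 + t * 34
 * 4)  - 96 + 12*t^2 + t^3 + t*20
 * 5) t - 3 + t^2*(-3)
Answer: 3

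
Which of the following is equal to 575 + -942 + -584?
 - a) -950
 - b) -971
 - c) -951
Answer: c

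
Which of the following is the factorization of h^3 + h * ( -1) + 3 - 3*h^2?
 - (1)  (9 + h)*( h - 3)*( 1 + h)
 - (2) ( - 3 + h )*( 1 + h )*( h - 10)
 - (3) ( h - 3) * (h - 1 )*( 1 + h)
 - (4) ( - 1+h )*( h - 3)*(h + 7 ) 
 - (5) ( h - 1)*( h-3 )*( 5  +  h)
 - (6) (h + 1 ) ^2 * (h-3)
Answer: 3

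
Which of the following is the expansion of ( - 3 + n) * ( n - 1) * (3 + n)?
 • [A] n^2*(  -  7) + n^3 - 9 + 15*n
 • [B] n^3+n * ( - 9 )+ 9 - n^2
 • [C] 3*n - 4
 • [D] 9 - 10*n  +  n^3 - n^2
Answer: B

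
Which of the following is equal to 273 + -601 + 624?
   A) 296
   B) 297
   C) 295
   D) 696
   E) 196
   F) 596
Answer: A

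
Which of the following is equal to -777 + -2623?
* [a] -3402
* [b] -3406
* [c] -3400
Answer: c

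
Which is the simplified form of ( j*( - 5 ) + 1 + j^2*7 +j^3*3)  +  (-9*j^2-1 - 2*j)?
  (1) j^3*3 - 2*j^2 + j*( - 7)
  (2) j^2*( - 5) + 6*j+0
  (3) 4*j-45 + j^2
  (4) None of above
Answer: 1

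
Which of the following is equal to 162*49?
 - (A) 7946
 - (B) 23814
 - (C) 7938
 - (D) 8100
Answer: C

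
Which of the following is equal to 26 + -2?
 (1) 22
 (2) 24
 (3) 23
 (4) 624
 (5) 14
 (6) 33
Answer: 2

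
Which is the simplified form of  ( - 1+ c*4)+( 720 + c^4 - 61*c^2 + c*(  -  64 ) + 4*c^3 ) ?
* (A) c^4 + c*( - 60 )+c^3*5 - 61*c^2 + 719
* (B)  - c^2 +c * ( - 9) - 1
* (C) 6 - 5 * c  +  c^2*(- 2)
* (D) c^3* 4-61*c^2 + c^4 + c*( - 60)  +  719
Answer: D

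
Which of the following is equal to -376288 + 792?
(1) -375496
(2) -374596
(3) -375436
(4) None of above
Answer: 1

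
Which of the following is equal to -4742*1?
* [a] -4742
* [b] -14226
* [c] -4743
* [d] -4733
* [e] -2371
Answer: a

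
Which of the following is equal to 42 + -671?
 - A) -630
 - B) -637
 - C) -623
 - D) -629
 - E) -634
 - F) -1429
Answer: D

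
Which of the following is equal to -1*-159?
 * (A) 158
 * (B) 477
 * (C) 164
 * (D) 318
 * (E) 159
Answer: E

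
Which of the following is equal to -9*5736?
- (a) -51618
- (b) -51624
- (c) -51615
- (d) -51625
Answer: b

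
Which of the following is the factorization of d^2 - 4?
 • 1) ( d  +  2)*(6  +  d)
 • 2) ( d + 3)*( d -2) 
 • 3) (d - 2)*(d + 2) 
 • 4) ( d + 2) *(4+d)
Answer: 3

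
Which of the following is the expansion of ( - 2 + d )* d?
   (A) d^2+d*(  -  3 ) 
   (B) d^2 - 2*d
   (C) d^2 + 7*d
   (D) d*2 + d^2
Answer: B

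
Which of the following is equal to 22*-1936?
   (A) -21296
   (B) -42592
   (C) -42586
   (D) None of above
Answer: B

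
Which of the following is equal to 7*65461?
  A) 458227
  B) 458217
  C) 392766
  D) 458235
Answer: A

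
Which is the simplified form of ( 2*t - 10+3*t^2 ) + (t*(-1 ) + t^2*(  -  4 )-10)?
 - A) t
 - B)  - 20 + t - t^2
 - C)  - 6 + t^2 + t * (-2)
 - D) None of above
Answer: B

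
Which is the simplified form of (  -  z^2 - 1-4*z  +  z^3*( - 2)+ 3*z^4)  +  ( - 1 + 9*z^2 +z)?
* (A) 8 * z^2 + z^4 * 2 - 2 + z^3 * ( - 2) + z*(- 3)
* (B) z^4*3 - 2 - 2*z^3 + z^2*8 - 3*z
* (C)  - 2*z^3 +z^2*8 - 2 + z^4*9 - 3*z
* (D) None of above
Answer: B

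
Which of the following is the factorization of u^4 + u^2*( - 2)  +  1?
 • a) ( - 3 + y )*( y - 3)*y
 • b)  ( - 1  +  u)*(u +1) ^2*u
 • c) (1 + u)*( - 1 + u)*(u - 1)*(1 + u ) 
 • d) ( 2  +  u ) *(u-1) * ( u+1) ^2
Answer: c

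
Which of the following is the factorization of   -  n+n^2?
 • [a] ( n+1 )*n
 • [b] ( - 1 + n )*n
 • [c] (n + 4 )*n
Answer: b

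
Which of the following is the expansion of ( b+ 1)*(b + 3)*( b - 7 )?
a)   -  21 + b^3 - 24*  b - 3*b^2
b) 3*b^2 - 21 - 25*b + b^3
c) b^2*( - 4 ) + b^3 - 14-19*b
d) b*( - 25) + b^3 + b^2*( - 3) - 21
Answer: d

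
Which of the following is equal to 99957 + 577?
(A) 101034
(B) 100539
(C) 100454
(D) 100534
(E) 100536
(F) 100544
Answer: D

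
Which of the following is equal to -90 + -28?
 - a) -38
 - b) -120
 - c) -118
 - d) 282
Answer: c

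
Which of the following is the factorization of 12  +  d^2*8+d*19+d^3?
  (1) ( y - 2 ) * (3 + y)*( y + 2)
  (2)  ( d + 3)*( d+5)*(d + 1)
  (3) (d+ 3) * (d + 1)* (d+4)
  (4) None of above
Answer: 3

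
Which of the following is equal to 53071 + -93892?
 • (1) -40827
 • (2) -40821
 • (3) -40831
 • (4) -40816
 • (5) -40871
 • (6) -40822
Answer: 2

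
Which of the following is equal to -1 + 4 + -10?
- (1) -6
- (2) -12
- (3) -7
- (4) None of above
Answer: 3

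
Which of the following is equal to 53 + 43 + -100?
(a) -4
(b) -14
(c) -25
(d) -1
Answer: a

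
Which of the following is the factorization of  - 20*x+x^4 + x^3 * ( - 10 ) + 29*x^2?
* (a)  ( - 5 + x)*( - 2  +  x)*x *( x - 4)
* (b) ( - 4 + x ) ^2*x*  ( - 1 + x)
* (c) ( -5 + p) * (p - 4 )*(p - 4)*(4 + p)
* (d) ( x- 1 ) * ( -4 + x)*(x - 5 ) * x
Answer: d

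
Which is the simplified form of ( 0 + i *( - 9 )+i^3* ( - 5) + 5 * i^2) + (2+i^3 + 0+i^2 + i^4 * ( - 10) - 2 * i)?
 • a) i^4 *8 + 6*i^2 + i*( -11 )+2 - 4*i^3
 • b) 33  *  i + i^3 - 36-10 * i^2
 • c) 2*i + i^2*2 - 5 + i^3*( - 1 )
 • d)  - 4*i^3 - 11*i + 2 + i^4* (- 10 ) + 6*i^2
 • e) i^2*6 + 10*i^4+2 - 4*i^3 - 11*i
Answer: d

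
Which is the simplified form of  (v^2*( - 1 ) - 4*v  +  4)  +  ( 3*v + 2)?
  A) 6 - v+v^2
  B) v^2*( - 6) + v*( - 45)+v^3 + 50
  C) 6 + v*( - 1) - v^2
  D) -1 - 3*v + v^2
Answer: C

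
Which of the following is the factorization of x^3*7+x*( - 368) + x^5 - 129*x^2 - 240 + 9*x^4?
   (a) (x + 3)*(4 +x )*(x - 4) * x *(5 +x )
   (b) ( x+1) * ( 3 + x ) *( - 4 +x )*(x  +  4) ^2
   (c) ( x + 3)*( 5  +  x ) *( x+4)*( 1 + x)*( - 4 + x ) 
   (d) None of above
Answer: c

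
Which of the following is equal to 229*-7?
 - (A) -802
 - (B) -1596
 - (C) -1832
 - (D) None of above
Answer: D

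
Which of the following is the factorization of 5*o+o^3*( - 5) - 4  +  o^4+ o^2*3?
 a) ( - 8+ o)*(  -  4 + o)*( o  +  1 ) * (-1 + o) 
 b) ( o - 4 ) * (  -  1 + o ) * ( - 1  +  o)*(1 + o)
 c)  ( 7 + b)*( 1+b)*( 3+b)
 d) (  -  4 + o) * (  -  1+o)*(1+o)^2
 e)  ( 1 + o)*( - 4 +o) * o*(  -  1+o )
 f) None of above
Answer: b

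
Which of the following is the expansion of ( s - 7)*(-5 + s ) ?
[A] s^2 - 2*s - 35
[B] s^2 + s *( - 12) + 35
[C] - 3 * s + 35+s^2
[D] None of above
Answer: B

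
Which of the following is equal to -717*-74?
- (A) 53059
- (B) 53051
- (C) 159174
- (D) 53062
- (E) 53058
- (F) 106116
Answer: E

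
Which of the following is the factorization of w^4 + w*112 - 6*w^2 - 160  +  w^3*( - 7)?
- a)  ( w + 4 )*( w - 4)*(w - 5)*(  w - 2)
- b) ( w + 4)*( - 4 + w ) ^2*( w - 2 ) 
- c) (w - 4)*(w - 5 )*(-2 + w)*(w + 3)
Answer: a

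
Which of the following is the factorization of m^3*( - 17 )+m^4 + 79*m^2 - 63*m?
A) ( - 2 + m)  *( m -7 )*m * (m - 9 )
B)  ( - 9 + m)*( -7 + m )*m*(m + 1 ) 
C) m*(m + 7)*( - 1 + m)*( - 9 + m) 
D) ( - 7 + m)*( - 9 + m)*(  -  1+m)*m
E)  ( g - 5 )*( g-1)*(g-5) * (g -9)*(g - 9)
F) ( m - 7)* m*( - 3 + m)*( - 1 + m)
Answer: D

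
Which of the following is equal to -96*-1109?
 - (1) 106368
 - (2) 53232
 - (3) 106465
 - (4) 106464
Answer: 4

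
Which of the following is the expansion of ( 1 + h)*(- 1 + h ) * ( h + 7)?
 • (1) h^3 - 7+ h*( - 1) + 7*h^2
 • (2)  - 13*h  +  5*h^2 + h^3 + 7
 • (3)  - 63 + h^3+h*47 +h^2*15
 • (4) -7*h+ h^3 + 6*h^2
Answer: 1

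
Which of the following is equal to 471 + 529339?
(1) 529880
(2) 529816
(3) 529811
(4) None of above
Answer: 4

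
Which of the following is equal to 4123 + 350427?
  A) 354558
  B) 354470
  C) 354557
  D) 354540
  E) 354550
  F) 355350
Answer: E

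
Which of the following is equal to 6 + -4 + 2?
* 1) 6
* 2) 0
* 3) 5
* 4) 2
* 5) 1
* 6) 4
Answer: 6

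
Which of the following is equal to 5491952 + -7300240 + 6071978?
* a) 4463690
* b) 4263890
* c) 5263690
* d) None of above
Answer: d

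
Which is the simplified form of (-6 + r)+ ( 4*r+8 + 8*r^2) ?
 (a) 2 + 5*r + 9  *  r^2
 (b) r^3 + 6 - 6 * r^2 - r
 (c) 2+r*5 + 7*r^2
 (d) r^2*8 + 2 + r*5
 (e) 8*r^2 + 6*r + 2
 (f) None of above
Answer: d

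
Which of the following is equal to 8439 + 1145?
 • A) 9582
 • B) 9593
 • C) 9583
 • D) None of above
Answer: D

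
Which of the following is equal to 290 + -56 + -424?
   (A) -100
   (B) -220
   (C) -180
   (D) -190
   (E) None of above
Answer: D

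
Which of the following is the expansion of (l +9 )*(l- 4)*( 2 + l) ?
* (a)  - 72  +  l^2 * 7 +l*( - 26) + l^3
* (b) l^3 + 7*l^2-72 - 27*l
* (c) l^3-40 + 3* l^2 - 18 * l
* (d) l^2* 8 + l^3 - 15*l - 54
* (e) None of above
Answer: a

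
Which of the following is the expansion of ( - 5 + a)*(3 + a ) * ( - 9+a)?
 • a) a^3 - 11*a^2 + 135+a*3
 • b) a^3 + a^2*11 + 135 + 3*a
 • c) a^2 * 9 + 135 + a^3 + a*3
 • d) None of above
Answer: a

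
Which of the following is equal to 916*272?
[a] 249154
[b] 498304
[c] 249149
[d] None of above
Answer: d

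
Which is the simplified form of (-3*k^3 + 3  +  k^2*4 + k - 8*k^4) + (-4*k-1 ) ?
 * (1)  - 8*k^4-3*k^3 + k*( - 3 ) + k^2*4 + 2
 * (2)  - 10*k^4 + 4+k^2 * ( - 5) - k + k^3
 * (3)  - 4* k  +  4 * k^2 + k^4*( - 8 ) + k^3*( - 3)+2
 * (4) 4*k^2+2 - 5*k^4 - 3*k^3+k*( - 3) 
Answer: 1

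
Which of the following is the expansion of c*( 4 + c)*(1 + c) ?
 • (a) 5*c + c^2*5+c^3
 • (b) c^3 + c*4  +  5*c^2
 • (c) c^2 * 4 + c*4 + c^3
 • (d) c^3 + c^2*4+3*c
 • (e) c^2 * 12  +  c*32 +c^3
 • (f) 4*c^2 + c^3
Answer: b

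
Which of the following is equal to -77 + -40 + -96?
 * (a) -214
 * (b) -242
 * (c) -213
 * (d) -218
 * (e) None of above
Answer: c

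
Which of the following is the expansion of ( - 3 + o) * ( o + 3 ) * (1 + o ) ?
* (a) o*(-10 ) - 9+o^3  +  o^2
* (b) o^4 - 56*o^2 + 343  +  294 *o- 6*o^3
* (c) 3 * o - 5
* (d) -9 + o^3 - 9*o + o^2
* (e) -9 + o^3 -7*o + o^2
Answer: d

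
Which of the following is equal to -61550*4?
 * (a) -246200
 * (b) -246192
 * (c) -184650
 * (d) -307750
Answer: a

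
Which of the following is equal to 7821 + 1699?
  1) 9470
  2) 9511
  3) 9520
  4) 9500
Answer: 3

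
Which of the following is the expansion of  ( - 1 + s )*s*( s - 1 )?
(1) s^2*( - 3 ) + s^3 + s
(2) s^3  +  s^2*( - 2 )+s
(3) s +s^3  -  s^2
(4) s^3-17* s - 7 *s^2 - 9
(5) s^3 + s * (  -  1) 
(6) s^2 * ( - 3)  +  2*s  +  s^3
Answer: 2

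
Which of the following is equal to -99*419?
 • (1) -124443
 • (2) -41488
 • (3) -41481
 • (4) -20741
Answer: 3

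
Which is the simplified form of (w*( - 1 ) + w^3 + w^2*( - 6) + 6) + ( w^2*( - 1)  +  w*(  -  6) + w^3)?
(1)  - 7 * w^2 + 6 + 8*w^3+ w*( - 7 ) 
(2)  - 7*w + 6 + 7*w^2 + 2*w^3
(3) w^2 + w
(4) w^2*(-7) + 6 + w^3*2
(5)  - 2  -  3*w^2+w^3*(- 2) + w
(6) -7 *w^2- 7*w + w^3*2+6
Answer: 6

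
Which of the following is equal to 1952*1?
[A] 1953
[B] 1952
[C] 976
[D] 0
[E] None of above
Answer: B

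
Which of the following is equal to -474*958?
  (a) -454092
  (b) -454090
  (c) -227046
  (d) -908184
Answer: a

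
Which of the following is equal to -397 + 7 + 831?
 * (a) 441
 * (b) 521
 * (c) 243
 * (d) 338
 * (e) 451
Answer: a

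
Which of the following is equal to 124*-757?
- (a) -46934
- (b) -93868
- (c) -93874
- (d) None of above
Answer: b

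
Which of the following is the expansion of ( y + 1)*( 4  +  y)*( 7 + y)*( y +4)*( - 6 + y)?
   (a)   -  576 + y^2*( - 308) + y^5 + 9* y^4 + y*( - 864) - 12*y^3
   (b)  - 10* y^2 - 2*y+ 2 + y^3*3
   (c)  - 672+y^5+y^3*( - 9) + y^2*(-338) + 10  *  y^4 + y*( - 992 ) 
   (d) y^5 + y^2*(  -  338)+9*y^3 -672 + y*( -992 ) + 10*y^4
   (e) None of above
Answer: c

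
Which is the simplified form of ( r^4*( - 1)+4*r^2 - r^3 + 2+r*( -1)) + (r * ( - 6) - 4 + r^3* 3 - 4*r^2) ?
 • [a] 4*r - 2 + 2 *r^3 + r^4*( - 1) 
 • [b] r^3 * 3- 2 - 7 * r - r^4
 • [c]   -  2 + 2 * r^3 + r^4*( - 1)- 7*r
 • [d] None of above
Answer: c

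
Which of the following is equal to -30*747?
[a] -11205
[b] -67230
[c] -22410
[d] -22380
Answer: c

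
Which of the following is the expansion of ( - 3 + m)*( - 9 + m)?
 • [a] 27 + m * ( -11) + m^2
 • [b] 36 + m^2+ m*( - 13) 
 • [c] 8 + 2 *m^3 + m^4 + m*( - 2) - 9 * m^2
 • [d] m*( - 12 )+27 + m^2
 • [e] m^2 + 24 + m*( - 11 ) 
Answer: d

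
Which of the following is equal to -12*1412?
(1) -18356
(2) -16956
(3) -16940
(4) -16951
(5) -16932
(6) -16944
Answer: 6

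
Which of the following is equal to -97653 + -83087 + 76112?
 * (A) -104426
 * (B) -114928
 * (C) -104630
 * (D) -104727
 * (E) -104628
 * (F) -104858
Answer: E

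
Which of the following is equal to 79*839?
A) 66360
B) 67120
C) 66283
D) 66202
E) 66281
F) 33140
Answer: E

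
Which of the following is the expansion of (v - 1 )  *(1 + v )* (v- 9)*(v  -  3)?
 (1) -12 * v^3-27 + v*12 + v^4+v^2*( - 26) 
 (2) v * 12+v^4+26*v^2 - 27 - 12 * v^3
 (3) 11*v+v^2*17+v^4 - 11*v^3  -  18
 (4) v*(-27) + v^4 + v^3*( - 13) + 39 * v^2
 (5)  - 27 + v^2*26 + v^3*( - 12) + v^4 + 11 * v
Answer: 2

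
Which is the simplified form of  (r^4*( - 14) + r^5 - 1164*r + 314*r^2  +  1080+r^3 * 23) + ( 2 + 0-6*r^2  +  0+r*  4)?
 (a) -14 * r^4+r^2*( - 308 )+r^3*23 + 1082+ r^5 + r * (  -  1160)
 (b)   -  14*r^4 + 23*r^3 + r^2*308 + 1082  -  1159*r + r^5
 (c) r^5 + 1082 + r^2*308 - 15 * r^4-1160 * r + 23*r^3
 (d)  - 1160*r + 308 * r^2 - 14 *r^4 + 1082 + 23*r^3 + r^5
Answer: d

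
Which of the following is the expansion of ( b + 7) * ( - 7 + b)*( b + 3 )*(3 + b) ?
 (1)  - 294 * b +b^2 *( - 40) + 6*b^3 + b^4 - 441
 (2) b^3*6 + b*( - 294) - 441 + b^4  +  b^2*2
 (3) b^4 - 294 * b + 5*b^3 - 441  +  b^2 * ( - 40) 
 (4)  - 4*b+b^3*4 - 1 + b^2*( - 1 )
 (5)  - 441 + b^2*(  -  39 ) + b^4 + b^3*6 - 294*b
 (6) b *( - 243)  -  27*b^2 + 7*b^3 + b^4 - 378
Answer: 1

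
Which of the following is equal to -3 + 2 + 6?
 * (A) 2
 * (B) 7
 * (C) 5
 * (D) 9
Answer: C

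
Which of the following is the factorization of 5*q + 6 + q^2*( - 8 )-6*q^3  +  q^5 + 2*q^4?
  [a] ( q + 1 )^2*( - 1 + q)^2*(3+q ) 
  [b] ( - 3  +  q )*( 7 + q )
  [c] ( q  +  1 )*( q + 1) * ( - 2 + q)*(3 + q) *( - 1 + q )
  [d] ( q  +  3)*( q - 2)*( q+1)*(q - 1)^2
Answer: c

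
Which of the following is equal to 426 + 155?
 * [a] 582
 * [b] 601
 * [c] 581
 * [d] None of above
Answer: c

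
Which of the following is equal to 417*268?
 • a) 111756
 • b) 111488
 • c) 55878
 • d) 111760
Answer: a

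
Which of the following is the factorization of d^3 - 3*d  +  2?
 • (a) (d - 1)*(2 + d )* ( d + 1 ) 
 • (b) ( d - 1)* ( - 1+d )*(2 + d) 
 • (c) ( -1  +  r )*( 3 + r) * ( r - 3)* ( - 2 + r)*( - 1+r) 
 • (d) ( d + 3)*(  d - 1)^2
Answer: b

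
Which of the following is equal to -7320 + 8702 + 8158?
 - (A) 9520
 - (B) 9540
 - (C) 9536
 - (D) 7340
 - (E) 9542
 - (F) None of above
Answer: B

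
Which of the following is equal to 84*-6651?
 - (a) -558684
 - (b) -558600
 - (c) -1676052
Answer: a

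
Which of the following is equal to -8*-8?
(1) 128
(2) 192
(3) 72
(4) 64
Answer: 4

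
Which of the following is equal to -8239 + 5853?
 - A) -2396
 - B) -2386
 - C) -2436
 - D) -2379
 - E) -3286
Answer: B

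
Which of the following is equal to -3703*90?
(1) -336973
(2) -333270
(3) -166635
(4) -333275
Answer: 2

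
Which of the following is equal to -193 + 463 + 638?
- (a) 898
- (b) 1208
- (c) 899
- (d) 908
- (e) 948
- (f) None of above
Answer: d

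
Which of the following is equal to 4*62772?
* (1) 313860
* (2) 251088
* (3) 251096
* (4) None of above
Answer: 2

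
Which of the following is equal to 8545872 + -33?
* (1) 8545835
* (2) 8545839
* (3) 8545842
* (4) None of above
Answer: 2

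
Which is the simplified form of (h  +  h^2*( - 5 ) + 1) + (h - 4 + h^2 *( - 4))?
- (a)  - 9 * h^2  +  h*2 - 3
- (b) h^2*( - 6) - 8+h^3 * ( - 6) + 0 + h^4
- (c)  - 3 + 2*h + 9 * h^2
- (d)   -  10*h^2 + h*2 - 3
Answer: a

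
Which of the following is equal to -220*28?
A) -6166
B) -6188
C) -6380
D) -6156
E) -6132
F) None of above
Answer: F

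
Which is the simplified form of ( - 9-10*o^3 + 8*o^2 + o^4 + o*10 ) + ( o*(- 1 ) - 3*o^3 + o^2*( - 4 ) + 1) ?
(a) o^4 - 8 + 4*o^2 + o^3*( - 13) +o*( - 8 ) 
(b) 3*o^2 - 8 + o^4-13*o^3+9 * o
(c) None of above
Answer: c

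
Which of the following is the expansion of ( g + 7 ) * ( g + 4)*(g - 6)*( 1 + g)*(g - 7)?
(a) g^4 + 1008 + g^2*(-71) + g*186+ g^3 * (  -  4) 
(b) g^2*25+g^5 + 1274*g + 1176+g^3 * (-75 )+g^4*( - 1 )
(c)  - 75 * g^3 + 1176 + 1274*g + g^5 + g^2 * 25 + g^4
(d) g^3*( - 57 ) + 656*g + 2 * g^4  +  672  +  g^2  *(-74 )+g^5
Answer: b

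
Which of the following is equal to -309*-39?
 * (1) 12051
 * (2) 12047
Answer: 1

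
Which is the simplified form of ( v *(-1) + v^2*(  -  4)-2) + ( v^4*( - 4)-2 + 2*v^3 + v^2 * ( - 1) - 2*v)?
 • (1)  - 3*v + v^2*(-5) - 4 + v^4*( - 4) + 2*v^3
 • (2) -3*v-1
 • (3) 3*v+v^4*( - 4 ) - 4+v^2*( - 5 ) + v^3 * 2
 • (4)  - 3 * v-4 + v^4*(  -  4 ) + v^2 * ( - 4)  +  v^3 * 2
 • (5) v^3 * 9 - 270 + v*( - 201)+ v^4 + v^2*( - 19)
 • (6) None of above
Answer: 1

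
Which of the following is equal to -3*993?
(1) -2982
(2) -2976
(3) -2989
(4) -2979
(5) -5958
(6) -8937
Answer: 4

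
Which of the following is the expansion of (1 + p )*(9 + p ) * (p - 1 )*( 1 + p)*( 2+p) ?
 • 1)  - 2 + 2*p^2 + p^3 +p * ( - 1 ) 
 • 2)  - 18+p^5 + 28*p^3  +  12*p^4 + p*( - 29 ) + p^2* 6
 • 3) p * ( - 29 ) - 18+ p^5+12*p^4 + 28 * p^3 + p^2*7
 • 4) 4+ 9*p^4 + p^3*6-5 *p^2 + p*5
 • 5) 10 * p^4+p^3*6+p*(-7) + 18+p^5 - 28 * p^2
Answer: 2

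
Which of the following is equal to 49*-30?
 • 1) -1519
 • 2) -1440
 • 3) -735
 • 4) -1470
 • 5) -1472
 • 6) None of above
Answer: 4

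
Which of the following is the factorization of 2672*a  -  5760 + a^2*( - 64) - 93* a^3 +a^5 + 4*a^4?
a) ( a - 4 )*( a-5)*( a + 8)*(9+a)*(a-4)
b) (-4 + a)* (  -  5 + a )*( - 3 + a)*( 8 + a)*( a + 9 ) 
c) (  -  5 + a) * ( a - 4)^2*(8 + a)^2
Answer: a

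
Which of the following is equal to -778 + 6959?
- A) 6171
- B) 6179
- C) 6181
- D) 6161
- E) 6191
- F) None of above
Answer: C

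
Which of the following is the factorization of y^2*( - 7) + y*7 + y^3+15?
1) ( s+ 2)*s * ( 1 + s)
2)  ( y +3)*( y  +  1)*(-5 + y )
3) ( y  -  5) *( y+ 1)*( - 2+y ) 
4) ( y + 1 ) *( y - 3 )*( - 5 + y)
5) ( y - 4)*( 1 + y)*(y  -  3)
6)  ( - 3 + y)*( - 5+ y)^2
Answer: 4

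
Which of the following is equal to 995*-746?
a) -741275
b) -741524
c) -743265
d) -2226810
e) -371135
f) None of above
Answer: f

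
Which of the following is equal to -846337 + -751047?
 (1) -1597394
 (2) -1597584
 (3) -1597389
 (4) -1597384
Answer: 4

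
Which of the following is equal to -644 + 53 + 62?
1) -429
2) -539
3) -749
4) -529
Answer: 4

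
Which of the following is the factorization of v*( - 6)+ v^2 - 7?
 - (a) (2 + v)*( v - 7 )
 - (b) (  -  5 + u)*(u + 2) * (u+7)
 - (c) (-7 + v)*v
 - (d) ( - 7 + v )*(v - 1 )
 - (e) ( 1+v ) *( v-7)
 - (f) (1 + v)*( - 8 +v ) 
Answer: e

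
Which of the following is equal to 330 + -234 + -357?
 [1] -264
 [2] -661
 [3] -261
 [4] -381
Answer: 3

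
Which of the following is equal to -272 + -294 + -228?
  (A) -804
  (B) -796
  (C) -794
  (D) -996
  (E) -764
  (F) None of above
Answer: C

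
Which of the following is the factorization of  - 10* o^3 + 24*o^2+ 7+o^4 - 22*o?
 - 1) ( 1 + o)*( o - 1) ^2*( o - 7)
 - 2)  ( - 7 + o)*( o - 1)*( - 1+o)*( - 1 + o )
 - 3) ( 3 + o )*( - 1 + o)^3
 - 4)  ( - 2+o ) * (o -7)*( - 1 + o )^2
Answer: 2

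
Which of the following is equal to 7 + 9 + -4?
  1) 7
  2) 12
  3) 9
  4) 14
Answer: 2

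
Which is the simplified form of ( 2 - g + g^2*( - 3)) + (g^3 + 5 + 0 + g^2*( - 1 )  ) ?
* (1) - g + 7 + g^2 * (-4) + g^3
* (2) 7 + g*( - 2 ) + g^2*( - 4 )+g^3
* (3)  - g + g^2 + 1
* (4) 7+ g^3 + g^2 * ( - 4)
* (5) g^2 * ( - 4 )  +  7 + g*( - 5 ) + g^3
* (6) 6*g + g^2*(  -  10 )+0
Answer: 1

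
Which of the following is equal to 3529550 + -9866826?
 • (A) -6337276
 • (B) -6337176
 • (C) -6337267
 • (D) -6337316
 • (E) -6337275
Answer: A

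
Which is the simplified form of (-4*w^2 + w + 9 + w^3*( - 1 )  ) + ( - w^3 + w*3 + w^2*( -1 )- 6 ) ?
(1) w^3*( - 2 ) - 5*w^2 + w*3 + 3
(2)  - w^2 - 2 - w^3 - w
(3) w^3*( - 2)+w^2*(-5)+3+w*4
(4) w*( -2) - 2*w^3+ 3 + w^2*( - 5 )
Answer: 3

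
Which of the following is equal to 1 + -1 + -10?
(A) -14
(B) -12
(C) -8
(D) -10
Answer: D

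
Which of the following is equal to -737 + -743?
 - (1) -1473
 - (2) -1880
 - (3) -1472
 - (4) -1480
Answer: 4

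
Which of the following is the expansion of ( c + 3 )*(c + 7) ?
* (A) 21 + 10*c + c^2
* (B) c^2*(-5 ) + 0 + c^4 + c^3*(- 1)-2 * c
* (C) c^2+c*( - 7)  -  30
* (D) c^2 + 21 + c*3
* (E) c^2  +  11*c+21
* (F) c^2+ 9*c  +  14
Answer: A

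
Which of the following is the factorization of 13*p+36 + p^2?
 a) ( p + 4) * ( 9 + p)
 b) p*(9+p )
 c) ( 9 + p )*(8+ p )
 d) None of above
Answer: a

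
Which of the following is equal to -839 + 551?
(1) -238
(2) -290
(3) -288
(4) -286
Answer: 3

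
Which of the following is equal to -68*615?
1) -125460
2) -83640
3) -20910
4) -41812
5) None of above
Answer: 5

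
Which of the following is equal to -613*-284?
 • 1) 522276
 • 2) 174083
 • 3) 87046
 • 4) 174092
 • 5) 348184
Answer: 4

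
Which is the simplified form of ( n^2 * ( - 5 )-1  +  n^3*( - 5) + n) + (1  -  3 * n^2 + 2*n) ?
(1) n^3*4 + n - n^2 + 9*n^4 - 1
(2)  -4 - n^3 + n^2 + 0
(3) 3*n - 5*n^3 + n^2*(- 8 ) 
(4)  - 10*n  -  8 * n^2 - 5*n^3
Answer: 3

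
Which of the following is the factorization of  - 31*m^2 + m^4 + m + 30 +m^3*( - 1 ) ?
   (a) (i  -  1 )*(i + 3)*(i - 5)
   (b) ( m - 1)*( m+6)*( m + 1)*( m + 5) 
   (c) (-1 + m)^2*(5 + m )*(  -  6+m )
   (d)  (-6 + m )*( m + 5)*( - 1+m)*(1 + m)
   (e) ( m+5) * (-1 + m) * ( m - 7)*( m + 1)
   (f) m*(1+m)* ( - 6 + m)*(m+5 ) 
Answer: d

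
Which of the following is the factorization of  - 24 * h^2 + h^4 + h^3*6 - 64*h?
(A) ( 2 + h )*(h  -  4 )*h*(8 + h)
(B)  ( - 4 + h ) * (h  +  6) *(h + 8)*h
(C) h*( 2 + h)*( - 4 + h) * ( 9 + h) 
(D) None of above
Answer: A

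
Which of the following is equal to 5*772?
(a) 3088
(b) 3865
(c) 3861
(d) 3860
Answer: d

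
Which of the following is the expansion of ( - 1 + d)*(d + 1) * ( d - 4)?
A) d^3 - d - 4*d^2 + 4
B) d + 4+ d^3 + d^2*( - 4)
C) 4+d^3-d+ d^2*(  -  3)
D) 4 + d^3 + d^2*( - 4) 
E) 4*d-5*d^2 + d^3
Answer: A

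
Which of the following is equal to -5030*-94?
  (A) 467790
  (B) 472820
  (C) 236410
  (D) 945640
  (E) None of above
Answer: B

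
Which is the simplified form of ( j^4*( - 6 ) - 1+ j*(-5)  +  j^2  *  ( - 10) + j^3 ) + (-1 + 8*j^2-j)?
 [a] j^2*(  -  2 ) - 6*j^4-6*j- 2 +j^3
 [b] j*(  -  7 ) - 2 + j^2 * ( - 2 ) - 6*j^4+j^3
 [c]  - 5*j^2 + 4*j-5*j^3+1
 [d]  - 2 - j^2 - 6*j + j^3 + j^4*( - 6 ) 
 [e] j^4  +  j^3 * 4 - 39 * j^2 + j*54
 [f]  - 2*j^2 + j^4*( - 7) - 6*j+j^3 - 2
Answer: a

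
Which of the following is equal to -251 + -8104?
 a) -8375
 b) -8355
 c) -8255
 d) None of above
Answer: b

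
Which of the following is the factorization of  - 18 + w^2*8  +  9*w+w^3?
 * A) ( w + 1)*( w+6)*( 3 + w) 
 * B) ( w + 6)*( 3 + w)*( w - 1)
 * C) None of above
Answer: B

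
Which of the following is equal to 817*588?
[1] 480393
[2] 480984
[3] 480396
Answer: 3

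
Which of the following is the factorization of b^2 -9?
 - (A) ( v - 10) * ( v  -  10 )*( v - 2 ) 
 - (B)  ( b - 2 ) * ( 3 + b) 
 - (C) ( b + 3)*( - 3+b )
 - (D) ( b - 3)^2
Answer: C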